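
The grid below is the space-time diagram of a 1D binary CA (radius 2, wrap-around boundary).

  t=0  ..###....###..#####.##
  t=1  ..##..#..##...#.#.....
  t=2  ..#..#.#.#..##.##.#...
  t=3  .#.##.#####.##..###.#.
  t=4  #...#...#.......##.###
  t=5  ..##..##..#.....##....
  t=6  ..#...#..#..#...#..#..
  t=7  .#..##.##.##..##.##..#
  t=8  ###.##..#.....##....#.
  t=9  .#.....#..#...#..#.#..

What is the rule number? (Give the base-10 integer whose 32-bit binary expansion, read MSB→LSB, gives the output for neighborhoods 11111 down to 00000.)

  #####|#  b31=1 t=0,i=16
  ####.|.  b30=0 t=0,i=17
  ###.#|.  b29=0 t=0,i=18
  ###..|.  b28=0 t=0,i=4
  ##.##|.  b27=0 t=0,i=19
  ##.#.|#  b26=1 t=2,i=17
  ##..#|.  b25=0 t=0,i=0
  ##...|.  b24=0 t=0,i=5
  #.###|.  b23=0 t=3,i=6
  #.##.|.  b22=0 t=0,i=20
  #.#.#|#  b21=1 t=2,i=7
  #.#..|#  b20=1 t=1,i=16
  #..##|.  b19=0 t=0,i=1
  #..#.|#  b18=1 t=1,i=5
  #...#|#  b17=1 t=1,i=12
  #....|#  b16=1 t=0,i=6
  .####|.  b15=0 t=0,i=15
  .###.|#  b14=1 t=0,i=3
  .##.#|#  b13=1 t=2,i=13
  .##..|.  b12=0 t=0,i=21
  .#.##|.  b11=0 t=3,i=2
  .#.#.|#  b10=1 t=1,i=15
  .#..#|#  b9=1 t=1,i=7
  .#...|.  b8=0 t=1,i=17
  ..###|#  b7=1 t=0,i=2
  ..##.|#  b6=1 t=1,i=2
  ..#.#|.  b5=0 t=1,i=14
  ..#..|.  b4=0 t=1,i=6
  ...##|.  b3=0 t=0,i=8
  ...#.|#  b2=1 t=1,i=13
  ....#|.  b1=0 t=0,i=7
  .....|.  b0=0 t=1,i=19
  bits 10000100001101110110011011000100 = 2218223300

2218223300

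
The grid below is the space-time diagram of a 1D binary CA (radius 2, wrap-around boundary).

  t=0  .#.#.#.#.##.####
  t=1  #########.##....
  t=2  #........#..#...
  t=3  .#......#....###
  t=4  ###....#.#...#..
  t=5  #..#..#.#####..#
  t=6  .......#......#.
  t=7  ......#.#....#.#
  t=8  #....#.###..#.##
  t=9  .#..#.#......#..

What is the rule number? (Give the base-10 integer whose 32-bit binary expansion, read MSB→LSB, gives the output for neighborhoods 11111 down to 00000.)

  [31] ##### => .  t=1,i=2
  [30] ####. => .  t=0,i=14
  [29] ###.# => .  t=0,i=15
  [28] ###.. => .  t=4,i=2
  [27] ##.## => #  t=0,i=11
  [26] ##.#. => #  t=0,i=0
  [25] ##..# => .  t=5,i=1
  [24] ##... => #  t=1,i=12
  [23] #.### => .  t=0,i=12
  [22] #.##. => .  t=0,i=9
  [21] #.#.# => #  t=0,i=1
  [20] #.#.. => #  t=3,i=1
  [19] #..## => #  t=4,i=15
  [18] #..#. => .  t=2,i=11
  [17] #...# => #  t=2,i=14
  [16] #.... => .  t=1,i=13
  [15] .#### => .  t=0,i=13
  [14] .###. => .  t=3,i=14
  [13] .##.# => #  t=0,i=10
  [12] .##.. => .  t=1,i=11
  [11] .#.## => #  t=0,i=8
  [10] .#.#. => #  t=0,i=2
  [9] .#..# => .  t=2,i=10
  [8] .#... => #  t=2,i=1
  [7] ..### => #  t=1,i=0
  [6] ..##. => .  t=5,i=15
  [5] ..#.# => .  t=4,i=7
  [4] ..#.. => .  t=2,i=0
  [3] ...## => .  t=1,i=15
  [2] ...#. => #  t=2,i=8
  [1] ....# => .  t=1,i=14
  [0] ..... => .  t=2,i=3
  bits 00001101001110100010110110000100 = 221916548

221916548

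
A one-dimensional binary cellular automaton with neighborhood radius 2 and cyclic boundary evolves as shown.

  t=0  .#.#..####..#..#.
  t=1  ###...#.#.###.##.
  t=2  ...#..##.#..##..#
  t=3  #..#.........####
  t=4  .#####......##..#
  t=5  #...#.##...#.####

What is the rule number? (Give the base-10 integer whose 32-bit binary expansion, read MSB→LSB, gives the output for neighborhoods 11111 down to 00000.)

  nb #####: next=.  (t=3,i=15, bit31=0)
  nb ####.: next=#  (t=0,i=8, bit30=1)
  nb ###.#: next=#  (t=1,i=12, bit29=1)
  nb ###..: next=.  (t=0,i=9, bit28=0)
  nb ##.##: next=#  (t=1,i=13, bit27=1)
  nb ##.#.: next=.  (t=2,i=8, bit26=0)
  nb ##..#: next=#  (t=0,i=10, bit25=1)
  nb ##...: next=#  (t=1,i=3, bit24=1)
  nb #.###: next=.  (t=1,i=0, bit23=0)
  nb #.##.: next=.  (t=1,i=14, bit22=0)
  nb #.#.#: next=.  (t=1,i=8, bit21=0)
  nb #.#..: next=.  (t=0,i=3, bit20=0)
  nb #..##: next=.  (t=0,i=5, bit19=0)
  nb #..#.: next=#  (t=0,i=0, bit18=1)
  nb #...#: next=.  (t=1,i=4, bit17=0)
  nb #....: next=#  (t=3,i=5, bit16=1)
  nb .####: next=.  (t=0,i=7, bit15=0)
  nb .###.: next=.  (t=1,i=1, bit14=0)
  nb .##.#: next=.  (t=1,i=15, bit13=0)
  nb .##..: next=#  (t=2,i=13, bit12=1)
  nb .#.##: next=#  (t=1,i=9, bit11=1)
  nb .#.#.: next=#  (t=0,i=2, bit10=1)
  nb .#..#: next=.  (t=0,i=4, bit9=0)
  nb .#...: next=#  (t=2,i=0, bit8=1)
  nb ..###: next=#  (t=0,i=6, bit7=1)
  nb ..##.: next=.  (t=2,i=6, bit6=0)
  nb ..#.#: next=#  (t=0,i=1, bit5=1)
  nb ..#..: next=#  (t=0,i=12, bit4=1)
  nb ...##: next=#  (t=3,i=12, bit3=1)
  nb ...#.: next=.  (t=1,i=5, bit2=0)
  nb ....#: next=.  (t=3,i=11, bit1=0)
  nb .....: next=.  (t=3,i=6, bit0=0)
  bits 01101011000001010001110110111000 = 1795497400

1795497400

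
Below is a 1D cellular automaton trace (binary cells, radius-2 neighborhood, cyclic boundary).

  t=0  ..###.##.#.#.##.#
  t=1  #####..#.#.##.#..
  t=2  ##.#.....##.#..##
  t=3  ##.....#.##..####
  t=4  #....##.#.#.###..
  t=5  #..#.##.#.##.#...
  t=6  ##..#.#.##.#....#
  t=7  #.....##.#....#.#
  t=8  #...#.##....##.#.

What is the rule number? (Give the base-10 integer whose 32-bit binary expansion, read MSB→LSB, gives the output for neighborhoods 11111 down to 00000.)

  ##### -> .   bit 31 = 0  t=1,i=2
  ####. -> #   bit 30 = 1  t=1,i=3
  ###.# -> #   bit 29 = 1  t=0,i=4
  ###.. -> .   bit 28 = 0  t=1,i=4
  ##.## -> .   bit 27 = 0  t=0,i=5
  ##.#. -> .   bit 26 = 0  t=0,i=8
  ##..# -> .   bit 25 = 0  t=1,i=5
  ##... -> .   bit 24 = 0  t=3,i=2
  #.### -> .   bit 23 = 0  t=4,i=12
  #.##. -> .   bit 22 = 0  t=0,i=6
  #.#.# -> #   bit 21 = 1  t=0,i=9
  #.#.. -> .   bit 20 = 0  t=0,i=16
  #..## -> #   bit 19 = 1  t=0,i=1
  #..#. -> .   bit 18 = 0  t=1,i=6
  #...# -> .   bit 17 = 0  t=5,i=15
  #.... -> .   bit 16 = 0  t=2,i=5
  .#### -> #   bit 15 = 1  t=1,i=1
  .###. -> #   bit 14 = 1  t=0,i=3
  .##.# -> #   bit 13 = 1  t=0,i=7
  .##.. -> #   bit 12 = 1  t=3,i=10
  .#.## -> #   bit 11 = 1  t=0,i=12
  .#.#. -> .   bit 10 = 0  t=0,i=10
  .#..# -> #   bit 9 = 1  t=0,i=0
  .#... -> .   bit 8 = 0  t=2,i=4
  ..### -> #   bit 7 = 1  t=0,i=2
  ..##. -> #   bit 6 = 1  t=2,i=9
  ..#.# -> .   bit 5 = 0  t=1,i=7
  ..#.. -> #   bit 4 = 1  t=4,i=0
  ...## -> .   bit 3 = 0  t=2,i=8
  ...#. -> #   bit 2 = 1  t=3,i=6
  ....# -> #   bit 1 = 1  t=2,i=7
  ..... -> .   bit 0 = 0  t=2,i=6
  bits 01100000001010001111101011010110 = 1613298390

1613298390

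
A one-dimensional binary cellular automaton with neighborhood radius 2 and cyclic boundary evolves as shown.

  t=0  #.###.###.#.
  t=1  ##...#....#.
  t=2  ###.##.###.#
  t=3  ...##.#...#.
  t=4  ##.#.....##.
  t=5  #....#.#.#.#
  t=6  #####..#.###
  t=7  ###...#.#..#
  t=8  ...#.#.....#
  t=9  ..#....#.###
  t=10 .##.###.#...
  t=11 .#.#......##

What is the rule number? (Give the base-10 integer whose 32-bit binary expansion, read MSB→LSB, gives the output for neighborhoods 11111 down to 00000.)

2305104086

  nb #####: next=#  (t=6,i=0, bit31=1)
  nb ####.: next=.  (t=2,i=1, bit30=0)
  nb ###.#: next=.  (t=0,i=4, bit29=0)
  nb ###..: next=.  (t=6,i=4, bit28=0)
  nb ##.##: next=#  (t=0,i=5, bit27=1)
  nb ##.#.: next=.  (t=0,i=9, bit26=0)
  nb ##..#: next=.  (t=6,i=5, bit25=0)
  nb ##...: next=#  (t=1,i=2, bit24=1)
  nb #.###: next=.  (t=0,i=2, bit23=0)
  nb #.##.: next=#  (t=1,i=0, bit22=1)
  nb #.#.#: next=#  (t=0,i=0, bit21=1)
  nb #.#..: next=.  (t=3,i=6, bit20=0)
  nb #..##: next=.  (t=7,i=10, bit19=0)
  nb #..#.: next=#  (t=6,i=6, bit18=1)
  nb #...#: next=.  (t=1,i=3, bit17=0)
  nb #....: next=#  (t=1,i=7, bit16=1)
  nb .####: next=.  (t=2,i=0, bit15=0)
  nb .###.: next=.  (t=0,i=3, bit14=0)
  nb .##.#: next=.  (t=2,i=5, bit13=0)
  nb .##..: next=#  (t=1,i=1, bit12=1)
  nb .#.##: next=#  (t=0,i=1, bit11=1)
  nb .#.#.: next=.  (t=0,i=11, bit10=0)
  nb .#..#: next=.  (t=7,i=9, bit9=0)
  nb .#...: next=.  (t=1,i=6, bit8=0)
  nb ..###: next=#  (t=7,i=11, bit7=1)
  nb ..##.: next=#  (t=3,i=3, bit6=1)
  nb ..#.#: next=.  (t=1,i=10, bit5=0)
  nb ..#..: next=#  (t=1,i=5, bit4=1)
  nb ...##: next=.  (t=3,i=2, bit3=0)
  nb ...#.: next=#  (t=1,i=4, bit2=1)
  nb ....#: next=#  (t=1,i=8, bit1=1)
  nb .....: next=.  (t=4,i=6, bit0=0)
  bits 10001001011001010001100011010110 = 2305104086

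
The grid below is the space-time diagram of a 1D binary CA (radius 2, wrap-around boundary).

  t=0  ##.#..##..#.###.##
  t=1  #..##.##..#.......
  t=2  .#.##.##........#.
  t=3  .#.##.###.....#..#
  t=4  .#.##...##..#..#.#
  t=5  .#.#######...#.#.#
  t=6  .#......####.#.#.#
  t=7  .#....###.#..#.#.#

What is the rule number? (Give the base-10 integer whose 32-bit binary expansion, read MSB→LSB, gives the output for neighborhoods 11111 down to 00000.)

1366438634

  #####|.  b31=0 t=5,i=5
  ####.|#  b30=1 t=0,i=0
  ###.#|.  b29=0 t=0,i=1
  ###..|#  b28=1 t=3,i=8
  ##.##|.  b27=0 t=0,i=15
  ##.#.|.  b26=0 t=0,i=2
  ##..#|.  b25=0 t=0,i=8
  ##...|#  b24=1 t=2,i=8
  #.###|.  b23=0 t=0,i=12
  #.##.|#  b22=1 t=1,i=6
  #.#.#|#  b21=1 t=3,i=1
  #.#..|#  b20=1 t=0,i=3
  #..##|.  b19=0 t=0,i=5
  #..#.|.  b18=0 t=0,i=9
  #...#|#  b17=1 t=4,i=6
  #....|.  b16=0 t=1,i=12
  .####|.  b15=0 t=0,i=17
  .###.|.  b14=0 t=0,i=13
  .##.#|#  b13=1 t=1,i=4
  .##..|#  b12=1 t=0,i=7
  .#.##|.  b11=0 t=0,i=11
  .#.#.|.  b10=0 t=3,i=0
  .#..#|#  b9=1 t=0,i=4
  .#...|.  b8=0 t=1,i=11
  ..###|#  b7=1 t=6,i=8
  ..##.|#  b6=1 t=0,i=6
  ..#.#|#  b5=1 t=0,i=10
  ..#..|.  b4=0 t=1,i=0
  ...##|#  b3=1 t=4,i=7
  ...#.|.  b2=0 t=1,i=17
  ....#|#  b1=1 t=1,i=16
  .....|.  b0=0 t=1,i=13
  bits 01010001011100100011001011101010 = 1366438634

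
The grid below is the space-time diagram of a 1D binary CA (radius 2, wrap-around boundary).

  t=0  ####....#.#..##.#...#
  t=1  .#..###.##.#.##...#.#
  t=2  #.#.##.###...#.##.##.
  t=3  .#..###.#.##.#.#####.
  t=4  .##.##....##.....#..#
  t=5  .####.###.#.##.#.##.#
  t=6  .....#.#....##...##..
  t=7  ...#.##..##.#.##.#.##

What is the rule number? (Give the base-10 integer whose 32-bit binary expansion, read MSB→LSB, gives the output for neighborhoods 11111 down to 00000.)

  #####|#  b31=1 t=0,i=1
  ####.|.  b30=0 t=0,i=2
  ###.#|.  b29=0 t=1,i=6
  ###..|.  b28=0 t=0,i=3
  ##.##|#  b27=1 t=1,i=7
  ##.#.|.  b26=0 t=0,i=15
  ##..#|#  b25=1 t=3,i=20
  ##...|#  b24=1 t=0,i=4
  #.###|.  b23=0 t=2,i=7
  #.##.|#  b22=1 t=1,i=8
  #.#.#|.  b21=0 t=1,i=11
  #.#..|.  b20=0 t=0,i=10
  #..##|.  b19=0 t=0,i=12
  #..#.|.  b18=0 t=3,i=0
  #...#|#  b17=1 t=0,i=18
  #....|#  b16=1 t=0,i=5
  .####|.  b15=0 t=0,i=0
  .###.|#  b14=1 t=1,i=5
  .##.#|#  b13=1 t=0,i=14
  .##..|.  b12=0 t=1,i=14
  .#.##|.  b11=0 t=1,i=12
  .#.#.|#  b10=1 t=0,i=9
  .#..#|#  b9=1 t=0,i=11
  .#...|.  b8=0 t=0,i=17
  ..###|#  b7=1 t=0,i=20
  ..##.|#  b6=1 t=0,i=13
  ..#.#|#  b5=1 t=0,i=8
  ..#..|#  b4=1 t=3,i=1
  ...##|.  b3=0 t=0,i=19
  ...#.|.  b2=0 t=0,i=7
  ....#|#  b1=1 t=0,i=6
  .....|.  b0=0 t=4,i=14
  bits 10001011010000110110011011110010 = 2336450290

2336450290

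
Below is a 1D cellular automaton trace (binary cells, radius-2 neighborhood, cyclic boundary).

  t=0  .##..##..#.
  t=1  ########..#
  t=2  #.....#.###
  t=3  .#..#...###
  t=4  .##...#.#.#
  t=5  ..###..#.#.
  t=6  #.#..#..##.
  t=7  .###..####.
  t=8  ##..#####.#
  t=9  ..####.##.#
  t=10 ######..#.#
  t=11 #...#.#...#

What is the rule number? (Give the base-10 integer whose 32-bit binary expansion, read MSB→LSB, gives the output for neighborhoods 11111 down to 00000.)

  [31] ##### => .  t=1,i=1
  [30] ####. => #  t=1,i=6
  [29] ###.# => #  t=3,i=10
  [28] ###.. => .  t=1,i=7
  [27] ##.## => .  t=8,i=9
  [26] ##.#. => .  t=3,i=0
  [25] ##..# => #  t=0,i=3
  [24] ##... => #  t=2,i=1
  [23] #.### => #  t=2,i=8
  [22] #.##. => .  t=4,i=1
  [21] #.#.# => .  t=4,i=8
  [20] #.#.. => #  t=3,i=1
  [19] #..## => #  t=0,i=0
  [18] #..#. => .  t=0,i=8
  [17] #...# => #  t=3,i=6
  [16] #.... => .  t=2,i=2
  [15] .#### => #  t=1,i=0
  [14] .###. => .  t=3,i=9
  [13] .##.# => #  t=6,i=9
  [12] .##.. => #  t=0,i=2
  [11] .#.## => .  t=2,i=7
  [10] .#.#. => #  t=4,i=7
  [9] .#..# => #  t=0,i=10
  [8] .#... => .  t=3,i=5
  [7] ..### => #  t=1,i=10
  [6] ..##. => #  t=0,i=1
  [5] ..#.# => .  t=2,i=6
  [4] ..#.. => .  t=0,i=9
  [3] ...## => .  t=3,i=7
  [2] ...#. => .  t=2,i=5
  [1] ....# => #  t=2,i=4
  [0] ..... => .  t=2,i=3
  bits 01100011100110101011011011000010 = 1671083714

1671083714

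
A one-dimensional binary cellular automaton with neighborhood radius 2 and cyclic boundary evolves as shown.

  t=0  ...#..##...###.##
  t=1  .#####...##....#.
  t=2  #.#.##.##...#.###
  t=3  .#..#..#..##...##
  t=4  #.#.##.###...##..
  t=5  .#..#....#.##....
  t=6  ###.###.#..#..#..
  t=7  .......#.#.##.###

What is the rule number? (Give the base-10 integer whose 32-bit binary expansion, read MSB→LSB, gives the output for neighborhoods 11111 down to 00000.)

1414235932

  nb #####: next=.  (t=1,i=3, bit31=0)
  nb ####.: next=#  (t=1,i=4, bit30=1)
  nb ###.#: next=.  (t=0,i=13, bit29=0)
  nb ###..: next=#  (t=1,i=5, bit28=1)
  nb ##.##: next=.  (t=0,i=14, bit27=0)
  nb ##.#.: next=#  (t=2,i=1, bit26=1)
  nb ##..#: next=.  (t=4,i=15, bit25=0)
  nb ##...: next=.  (t=0,i=0, bit24=0)
  nb #.###: next=.  (t=2,i=14, bit23=0)
  nb #.##.: next=#  (t=0,i=15, bit22=1)
  nb #.#.#: next=.  (t=2,i=2, bit21=0)
  nb #.#..: next=.  (t=3,i=1, bit20=0)
  nb #..##: next=#  (t=0,i=5, bit19=1)
  nb #..#.: next=.  (t=3,i=3, bit18=0)
  nb #...#: next=#  (t=0,i=1, bit17=1)
  nb #....: next=#  (t=1,i=12, bit16=1)
  nb .####: next=#  (t=1,i=2, bit15=1)
  nb .###.: next=.  (t=0,i=12, bit14=0)
  nb .##.#: next=.  (t=2,i=5, bit13=0)
  nb .##..: next=.  (t=0,i=7, bit12=0)
  nb .#.##: next=.  (t=2,i=3, bit11=0)
  nb .#.#.: next=#  (t=4,i=1, bit10=1)
  nb .#..#: next=#  (t=0,i=4, bit9=1)
  nb .#...: next=#  (t=5,i=5, bit8=1)
  nb ..###: next=.  (t=0,i=11, bit7=0)
  nb ..##.: next=.  (t=0,i=6, bit6=0)
  nb ..#.#: next=.  (t=2,i=12, bit5=0)
  nb ..#..: next=#  (t=0,i=3, bit4=1)
  nb ...##: next=#  (t=0,i=10, bit3=1)
  nb ...#.: next=#  (t=0,i=2, bit2=1)
  nb ....#: next=.  (t=1,i=13, bit1=0)
  nb .....: next=.  (t=5,i=15, bit0=0)
  bits 01010100010010111000011100011100 = 1414235932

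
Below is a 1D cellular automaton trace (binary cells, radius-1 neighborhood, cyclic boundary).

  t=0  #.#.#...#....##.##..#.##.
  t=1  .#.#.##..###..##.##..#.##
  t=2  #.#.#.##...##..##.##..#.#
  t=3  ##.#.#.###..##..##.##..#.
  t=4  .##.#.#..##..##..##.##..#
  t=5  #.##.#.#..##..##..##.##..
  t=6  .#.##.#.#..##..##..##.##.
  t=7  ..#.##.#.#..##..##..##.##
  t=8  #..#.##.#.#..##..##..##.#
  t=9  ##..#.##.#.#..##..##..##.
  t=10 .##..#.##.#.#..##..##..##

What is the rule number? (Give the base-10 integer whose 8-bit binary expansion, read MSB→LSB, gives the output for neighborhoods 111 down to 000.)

  ###|.  b7=0 t=1,i=10
  ##.|#  b6=1 t=0,i=14
  #.#|#  b5=1 t=0,i=1
  #..|#  b4=1 t=0,i=5
  .##|.  b3=0 t=0,i=13
  .#.|.  b2=0 t=0,i=0
  ..#|.  b1=0 t=0,i=7
  ...|#  b0=1 t=0,i=6
  bits 01110001 = 113

113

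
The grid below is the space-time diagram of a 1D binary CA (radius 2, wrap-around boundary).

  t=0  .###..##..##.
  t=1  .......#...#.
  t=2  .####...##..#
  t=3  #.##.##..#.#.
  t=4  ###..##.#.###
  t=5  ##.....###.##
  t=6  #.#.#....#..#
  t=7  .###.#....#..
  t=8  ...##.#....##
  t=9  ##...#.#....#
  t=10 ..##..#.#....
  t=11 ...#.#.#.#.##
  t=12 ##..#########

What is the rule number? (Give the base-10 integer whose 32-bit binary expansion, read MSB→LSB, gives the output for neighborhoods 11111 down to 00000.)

  #####|#  b31=1 t=4,i=0
  ####.|#  b30=1 t=2,i=3
  ###.#|#  b29=1 t=5,i=9
  ###..|.  b28=0 t=0,i=3
  ##.##|.  b27=0 t=3,i=4
  ##.#.|#  b26=1 t=4,i=7
  ##..#|.  b25=0 t=0,i=4
  ##...|#  b24=1 t=2,i=5
  #.###|.  b23=0 t=2,i=1
  #.##.|#  b22=1 t=3,i=2
  #.#.#|#  b21=1 t=3,i=0
  #.#..|.  b20=0 t=6,i=4
  #..##|.  b19=0 t=0,i=0
  #..#.|#  b18=1 t=2,i=11
  #...#|#  b17=1 t=1,i=9
  #....|.  b16=0 t=1,i=0
  .####|#  b15=1 t=2,i=2
  .###.|.  b14=0 t=0,i=2
  .##.#|.  b13=0 t=3,i=3
  .##..|#  b12=1 t=0,i=7
  .#.##|#  b11=1 t=2,i=0
  .#.#.|#  b10=1 t=3,i=10
  .#..#|#  b9=1 t=6,i=10
  .#...|#  b8=1 t=1,i=8
  ..###|.  b7=0 t=0,i=1
  ..##.|.  b6=0 t=0,i=6
  ..#.#|.  b5=0 t=2,i=12
  ..#..|.  b4=0 t=1,i=7
  ...##|.  b3=0 t=2,i=7
  ...#.|.  b2=0 t=1,i=6
  ....#|.  b1=0 t=1,i=5
  .....|#  b0=1 t=1,i=1
  bits 11100101011001101001111100000001 = 3848707841

3848707841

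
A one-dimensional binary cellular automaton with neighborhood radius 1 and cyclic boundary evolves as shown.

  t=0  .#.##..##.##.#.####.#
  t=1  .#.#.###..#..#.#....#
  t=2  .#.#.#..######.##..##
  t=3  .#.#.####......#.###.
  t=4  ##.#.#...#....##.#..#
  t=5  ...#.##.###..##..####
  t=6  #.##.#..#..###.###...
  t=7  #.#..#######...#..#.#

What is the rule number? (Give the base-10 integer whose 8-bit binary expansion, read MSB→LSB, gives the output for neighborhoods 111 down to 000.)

  [7] ### => .  t=0,i=16
  [6] ##. => .  t=0,i=4
  [5] #.# => .  t=0,i=0
  [4] #.. => #  t=0,i=5
  [3] .## => #  t=0,i=3
  [2] .#. => #  t=0,i=1
  [1] ..# => #  t=0,i=6
  [0] ... => .  t=1,i=17
  bits 00011110 = 30

30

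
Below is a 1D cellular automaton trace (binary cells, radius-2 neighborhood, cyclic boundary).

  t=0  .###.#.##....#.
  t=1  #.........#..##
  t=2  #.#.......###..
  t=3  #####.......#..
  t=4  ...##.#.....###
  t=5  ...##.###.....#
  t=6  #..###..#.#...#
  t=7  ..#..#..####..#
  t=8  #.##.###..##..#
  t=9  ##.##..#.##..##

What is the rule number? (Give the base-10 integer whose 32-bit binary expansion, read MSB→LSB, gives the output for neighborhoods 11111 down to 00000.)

1478043504

  nb #####: next=.  (t=3,i=2, bit31=0)
  nb ####.: next=#  (t=3,i=3, bit30=1)
  nb ###.#: next=.  (t=0,i=3, bit29=0)
  nb ###..: next=#  (t=1,i=0, bit28=1)
  nb ##.##: next=#  (t=5,i=5, bit27=1)
  nb ##.#.: next=.  (t=0,i=4, bit26=0)
  nb ##..#: next=.  (t=2,i=13, bit25=0)
  nb ##...: next=.  (t=0,i=9, bit24=0)
  nb #.###: next=.  (t=5,i=6, bit23=0)
  nb #.##.: next=.  (t=0,i=7, bit22=0)
  nb #.#.#: next=.  (t=0,i=5, bit21=0)
  nb #.#..: next=#  (t=2,i=2, bit20=1)
  nb #..##: next=#  (t=0,i=0, bit19=1)
  nb #..#.: next=.  (t=2,i=14, bit18=0)
  nb #...#: next=.  (t=4,i=1, bit17=0)
  nb #....: next=#  (t=0,i=10, bit16=1)
  nb .####: next=.  (t=3,i=1, bit15=0)
  nb .###.: next=.  (t=0,i=2, bit14=0)
  nb .##.#: next=#  (t=4,i=4, bit13=1)
  nb .##..: next=.  (t=0,i=8, bit12=0)
  nb .#.##: next=.  (t=0,i=6, bit11=0)
  nb .#.#.: next=#  (t=2,i=1, bit10=1)
  nb .#..#: next=#  (t=0,i=14, bit9=1)
  nb .#...: next=#  (t=2,i=3, bit8=1)
  nb ..###: next=.  (t=0,i=1, bit7=0)
  nb ..##.: next=#  (t=4,i=3, bit6=1)
  nb ..#.#: next=#  (t=2,i=0, bit5=1)
  nb ..#..: next=#  (t=0,i=13, bit4=1)
  nb ...##: next=.  (t=2,i=9, bit3=0)
  nb ...#.: next=.  (t=0,i=12, bit2=0)
  nb ....#: next=.  (t=0,i=11, bit1=0)
  nb .....: next=.  (t=1,i=3, bit0=0)
  bits 01011000000110010010011101110000 = 1478043504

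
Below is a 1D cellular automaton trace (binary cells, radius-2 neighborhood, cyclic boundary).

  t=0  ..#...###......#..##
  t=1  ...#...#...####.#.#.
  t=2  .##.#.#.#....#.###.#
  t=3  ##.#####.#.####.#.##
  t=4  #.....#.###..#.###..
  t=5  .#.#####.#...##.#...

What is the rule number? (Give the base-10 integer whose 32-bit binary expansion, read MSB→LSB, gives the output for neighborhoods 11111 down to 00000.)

1147162471

  ##### -> .   bit 31 = 0  t=3,i=5
  ####. -> #   bit 30 = 1  t=1,i=13
  ###.# -> .   bit 29 = 0  t=1,i=14
  ###.. -> .   bit 28 = 0  t=0,i=8
  ##.## -> .   bit 27 = 0  t=3,i=2
  ##.#. -> #   bit 26 = 1  t=1,i=15
  ##..# -> .   bit 25 = 0  t=0,i=0
  ##... -> .   bit 24 = 0  t=0,i=9
  #.### -> .   bit 23 = 0  t=2,i=15
  #.##. -> #   bit 22 = 1  t=2,i=1
  #.#.# -> #   bit 21 = 1  t=1,i=16
  #.#.. -> .   bit 20 = 0  t=1,i=18
  #..## -> .   bit 19 = 0  t=0,i=17
  #..#. -> .   bit 18 = 0  t=0,i=1
  #...# -> .   bit 17 = 0  t=0,i=4
  #.... -> .   bit 16 = 0  t=0,i=10
  .#### -> .   bit 15 = 0  t=1,i=12
  .###. -> #   bit 14 = 1  t=0,i=7
  .##.# -> .   bit 13 = 0  t=2,i=2
  .##.. -> .   bit 12 = 0  t=0,i=19
  .#.## -> #   bit 11 = 1  t=2,i=0
  .#.#. -> #   bit 10 = 1  t=1,i=17
  .#..# -> #   bit 9 = 1  t=0,i=16
  .#... -> #   bit 8 = 1  t=0,i=3
  ..### -> .   bit 7 = 0  t=0,i=6
  ..##. -> #   bit 6 = 1  t=0,i=18
  ..#.# -> #   bit 5 = 1  t=2,i=13
  ..#.. -> .   bit 4 = 0  t=0,i=2
  ...## -> .   bit 3 = 0  t=0,i=5
  ...#. -> #   bit 2 = 1  t=0,i=14
  ....# -> #   bit 1 = 1  t=0,i=13
  ..... -> #   bit 0 = 1  t=0,i=11
  bits 01000100011000000100111101100111 = 1147162471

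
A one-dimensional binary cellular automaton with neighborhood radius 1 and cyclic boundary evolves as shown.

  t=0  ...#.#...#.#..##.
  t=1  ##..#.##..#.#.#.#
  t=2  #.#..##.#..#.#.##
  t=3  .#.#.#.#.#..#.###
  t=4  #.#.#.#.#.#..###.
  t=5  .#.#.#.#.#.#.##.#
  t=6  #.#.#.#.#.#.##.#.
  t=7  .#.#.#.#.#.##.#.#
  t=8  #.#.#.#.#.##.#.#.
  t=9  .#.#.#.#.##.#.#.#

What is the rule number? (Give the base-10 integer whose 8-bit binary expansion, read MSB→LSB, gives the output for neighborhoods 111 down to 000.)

  nb ###: next=#  (t=1,i=0, bit7=1)
  nb ##.: next=.  (t=0,i=15, bit6=0)
  nb #.#: next=#  (t=0,i=4, bit5=1)
  nb #..: next=#  (t=0,i=6, bit4=1)
  nb .##: next=#  (t=0,i=14, bit3=1)
  nb .#.: next=.  (t=0,i=3, bit2=0)
  nb ..#: next=.  (t=0,i=2, bit1=0)
  nb ...: next=#  (t=0,i=0, bit0=1)
  bits 10111001 = 185

185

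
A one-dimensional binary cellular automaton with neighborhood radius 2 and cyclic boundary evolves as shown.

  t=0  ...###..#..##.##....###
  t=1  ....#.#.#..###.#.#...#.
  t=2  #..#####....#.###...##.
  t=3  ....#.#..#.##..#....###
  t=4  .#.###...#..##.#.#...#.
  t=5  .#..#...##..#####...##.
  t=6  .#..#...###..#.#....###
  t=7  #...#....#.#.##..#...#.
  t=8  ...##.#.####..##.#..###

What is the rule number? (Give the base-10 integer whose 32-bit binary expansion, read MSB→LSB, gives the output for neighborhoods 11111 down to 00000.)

  nb #####: next=.  (t=2,i=5, bit31=0)
  nb ####.: next=#  (t=2,i=6, bit30=1)
  nb ###.#: next=.  (t=1,i=13, bit29=0)
  nb ###..: next=.  (t=0,i=5, bit28=0)
  nb ##.##: next=#  (t=0,i=13, bit27=1)
  nb ##.#.: next=#  (t=1,i=14, bit26=1)
  nb ##..#: next=#  (t=0,i=6, bit25=1)
  nb ##...: next=.  (t=0,i=0, bit24=0)
  nb #.###: next=.  (t=2,i=14, bit23=0)
  nb #.##.: next=.  (t=0,i=14, bit22=0)
  nb #.#.#: next=#  (t=1,i=6, bit21=1)
  nb #.#..: next=.  (t=1,i=8, bit20=0)
  nb #..##: next=.  (t=0,i=10, bit19=0)
  nb #..#.: next=.  (t=0,i=7, bit18=0)
  nb #...#: next=.  (t=0,i=1, bit17=0)
  nb #....: next=#  (t=0,i=17, bit16=1)
  nb .####: next=#  (t=2,i=4, bit15=1)
  nb .###.: next=#  (t=0,i=4, bit14=1)
  nb .##.#: next=#  (t=0,i=12, bit13=1)
  nb .##..: next=#  (t=0,i=15, bit12=1)
  nb .#.##: next=.  (t=2,i=13, bit11=0)
  nb .#.#.: next=#  (t=1,i=5, bit10=1)
  nb .#..#: next=.  (t=0,i=9, bit9=0)
  nb .#...: next=.  (t=1,i=18, bit8=0)
  nb ..###: next=.  (t=0,i=3, bit7=0)
  nb ..##.: next=#  (t=0,i=11, bit6=1)
  nb ..#.#: next=#  (t=1,i=4, bit5=1)
  nb ..#..: next=#  (t=0,i=8, bit4=1)
  nb ...##: next=.  (t=0,i=2, bit3=0)
  nb ...#.: next=#  (t=1,i=3, bit2=1)
  nb ....#: next=.  (t=0,i=18, bit1=0)
  nb .....: next=.  (t=1,i=1, bit0=0)
  bits 01001110001000011111010001110100 = 1310848116

1310848116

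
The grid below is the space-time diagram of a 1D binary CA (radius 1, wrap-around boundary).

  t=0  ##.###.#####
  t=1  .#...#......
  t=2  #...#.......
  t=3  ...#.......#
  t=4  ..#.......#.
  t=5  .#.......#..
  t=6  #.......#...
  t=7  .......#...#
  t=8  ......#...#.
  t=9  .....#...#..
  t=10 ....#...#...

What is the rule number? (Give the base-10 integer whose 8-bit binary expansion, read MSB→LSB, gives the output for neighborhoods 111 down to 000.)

  ###|.  b7=0 t=0,i=0
  ##.|#  b6=1 t=0,i=1
  #.#|.  b5=0 t=0,i=2
  #..|.  b4=0 t=1,i=2
  .##|.  b3=0 t=0,i=3
  .#.|.  b2=0 t=1,i=1
  ..#|#  b1=1 t=1,i=0
  ...|.  b0=0 t=1,i=3
  bits 01000010 = 66

66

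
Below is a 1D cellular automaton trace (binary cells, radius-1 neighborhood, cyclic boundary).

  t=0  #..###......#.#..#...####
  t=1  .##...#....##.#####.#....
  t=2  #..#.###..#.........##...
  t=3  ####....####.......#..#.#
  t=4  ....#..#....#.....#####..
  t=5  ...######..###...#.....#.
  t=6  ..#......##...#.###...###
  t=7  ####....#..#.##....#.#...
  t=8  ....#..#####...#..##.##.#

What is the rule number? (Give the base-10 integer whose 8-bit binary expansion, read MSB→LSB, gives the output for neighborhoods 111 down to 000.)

  ###|.  b7=0 t=0,i=4
  ##.|.  b6=0 t=0,i=0
  #.#|.  b5=0 t=0,i=13
  #..|#  b4=1 t=0,i=1
  .##|.  b3=0 t=0,i=3
  .#.|#  b2=1 t=0,i=12
  ..#|#  b1=1 t=0,i=2
  ...|.  b0=0 t=0,i=7
  bits 00010110 = 22

22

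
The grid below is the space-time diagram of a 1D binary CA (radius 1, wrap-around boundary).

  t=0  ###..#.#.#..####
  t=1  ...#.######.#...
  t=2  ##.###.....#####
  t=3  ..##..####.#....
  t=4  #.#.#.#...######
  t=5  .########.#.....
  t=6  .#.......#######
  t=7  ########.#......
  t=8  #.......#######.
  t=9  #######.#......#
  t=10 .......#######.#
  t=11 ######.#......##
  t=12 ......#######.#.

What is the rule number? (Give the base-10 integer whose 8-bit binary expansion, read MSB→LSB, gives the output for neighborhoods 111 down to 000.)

  nb ###: next=.  (t=0,i=0, bit7=0)
  nb ##.: next=.  (t=0,i=2, bit6=0)
  nb #.#: next=#  (t=0,i=6, bit5=1)
  nb #..: next=#  (t=0,i=3, bit4=1)
  nb .##: next=#  (t=0,i=12, bit3=1)
  nb .#.: next=#  (t=0,i=5, bit2=1)
  nb ..#: next=.  (t=0,i=4, bit1=0)
  nb ...: next=#  (t=1,i=0, bit0=1)
  bits 00111101 = 61

61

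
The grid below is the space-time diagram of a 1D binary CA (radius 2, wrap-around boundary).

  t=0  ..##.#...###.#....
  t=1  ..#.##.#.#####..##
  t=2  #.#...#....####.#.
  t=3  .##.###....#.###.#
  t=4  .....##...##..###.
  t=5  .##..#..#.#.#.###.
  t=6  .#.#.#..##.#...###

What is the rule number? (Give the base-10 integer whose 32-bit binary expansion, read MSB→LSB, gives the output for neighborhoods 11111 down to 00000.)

  #####|#  b31=1 t=1,i=11
  ####.|#  b30=1 t=1,i=12
  ###.#|#  b29=1 t=0,i=11
  ###..|#  b28=1 t=1,i=13
  ##.##|.  b27=0 t=3,i=3
  ##.#.|#  b26=1 t=0,i=4
  ##..#|#  b25=1 t=1,i=0
  ##...|.  b24=0 t=3,i=7
  #.###|.  b23=0 t=1,i=9
  #.##.|.  b22=0 t=1,i=4
  #.#.#|.  b21=0 t=1,i=7
  #.#..|#  b20=1 t=0,i=5
  #..##|.  b19=0 t=1,i=15
  #..#.|.  b18=0 t=1,i=1
  #...#|#  b17=1 t=0,i=7
  #....|.  b16=0 t=0,i=15
  .####|.  b15=0 t=1,i=10
  .###.|#  b14=1 t=0,i=10
  .##.#|.  b13=0 t=0,i=3
  .##..|.  b12=0 t=1,i=17
  .#.##|.  b11=0 t=1,i=3
  .#.#.|#  b10=1 t=2,i=1
  .#..#|.  b9=0 t=5,i=6
  .#...|.  b8=0 t=0,i=6
  ..###|#  b7=1 t=0,i=9
  ..##.|#  b6=1 t=0,i=2
  ..#.#|#  b5=1 t=1,i=2
  ..#..|#  b4=1 t=2,i=6
  ...##|.  b3=0 t=0,i=1
  ...#.|#  b2=1 t=2,i=5
  ....#|.  b1=0 t=0,i=0
  .....|#  b0=1 t=0,i=16
  bits 11110110000100100100010011110101 = 4128392437

4128392437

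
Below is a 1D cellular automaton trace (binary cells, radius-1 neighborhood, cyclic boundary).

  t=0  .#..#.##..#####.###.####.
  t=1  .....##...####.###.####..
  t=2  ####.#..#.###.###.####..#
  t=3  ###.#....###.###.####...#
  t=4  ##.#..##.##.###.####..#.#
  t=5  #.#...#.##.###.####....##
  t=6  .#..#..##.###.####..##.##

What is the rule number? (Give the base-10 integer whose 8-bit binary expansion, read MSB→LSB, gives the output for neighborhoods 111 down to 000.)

  nb ###: next=#  (t=0,i=11, bit7=1)
  nb ##.: next=.  (t=0,i=7, bit6=0)
  nb #.#: next=#  (t=0,i=5, bit5=1)
  nb #..: next=.  (t=0,i=2, bit4=0)
  nb .##: next=#  (t=0,i=6, bit3=1)
  nb .#.: next=.  (t=0,i=1, bit2=0)
  nb ..#: next=.  (t=0,i=0, bit1=0)
  nb ...: next=#  (t=1,i=0, bit0=1)
  bits 10101001 = 169

169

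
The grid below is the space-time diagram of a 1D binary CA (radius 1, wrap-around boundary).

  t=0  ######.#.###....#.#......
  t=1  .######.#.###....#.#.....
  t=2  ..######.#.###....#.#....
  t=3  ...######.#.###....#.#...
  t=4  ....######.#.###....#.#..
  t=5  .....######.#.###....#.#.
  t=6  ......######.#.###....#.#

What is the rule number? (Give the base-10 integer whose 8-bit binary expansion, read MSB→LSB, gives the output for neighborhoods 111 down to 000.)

240

  [7] ### => #  t=0,i=1
  [6] ##. => #  t=0,i=5
  [5] #.# => #  t=0,i=6
  [4] #.. => #  t=0,i=12
  [3] .## => .  t=0,i=0
  [2] .#. => .  t=0,i=7
  [1] ..# => .  t=0,i=15
  [0] ... => .  t=0,i=13
  bits 11110000 = 240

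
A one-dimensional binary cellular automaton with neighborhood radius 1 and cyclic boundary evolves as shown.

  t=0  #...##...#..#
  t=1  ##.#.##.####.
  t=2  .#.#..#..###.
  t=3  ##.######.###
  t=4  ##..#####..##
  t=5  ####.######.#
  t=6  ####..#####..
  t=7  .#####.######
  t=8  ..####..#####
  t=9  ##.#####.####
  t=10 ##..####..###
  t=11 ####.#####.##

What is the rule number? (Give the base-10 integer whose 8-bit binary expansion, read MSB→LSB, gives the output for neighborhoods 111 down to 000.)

  [7] ### => #  t=1,i=9
  [6] ##. => #  t=0,i=0
  [5] #.# => .  t=1,i=2
  [4] #.. => #  t=0,i=1
  [3] .## => .  t=0,i=4
  [2] .#. => #  t=0,i=9
  [1] ..# => #  t=0,i=3
  [0] ... => .  t=0,i=2
  bits 11010110 = 214

214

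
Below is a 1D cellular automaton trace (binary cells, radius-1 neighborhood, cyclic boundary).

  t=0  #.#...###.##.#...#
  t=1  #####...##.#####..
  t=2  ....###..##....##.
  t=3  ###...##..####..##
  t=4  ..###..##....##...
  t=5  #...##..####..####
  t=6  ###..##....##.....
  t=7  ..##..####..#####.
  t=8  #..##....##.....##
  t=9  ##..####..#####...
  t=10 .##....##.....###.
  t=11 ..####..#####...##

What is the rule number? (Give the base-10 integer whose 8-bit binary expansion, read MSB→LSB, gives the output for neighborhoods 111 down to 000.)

117

  ### -> .   bit 7 = 0  t=0,i=7
  ##. -> #   bit 6 = 1  t=0,i=0
  #.# -> #   bit 5 = 1  t=0,i=1
  #.. -> #   bit 4 = 1  t=0,i=3
  .## -> .   bit 3 = 0  t=0,i=6
  .#. -> #   bit 2 = 1  t=0,i=2
  ..# -> .   bit 1 = 0  t=0,i=5
  ... -> #   bit 0 = 1  t=0,i=4
  bits 01110101 = 117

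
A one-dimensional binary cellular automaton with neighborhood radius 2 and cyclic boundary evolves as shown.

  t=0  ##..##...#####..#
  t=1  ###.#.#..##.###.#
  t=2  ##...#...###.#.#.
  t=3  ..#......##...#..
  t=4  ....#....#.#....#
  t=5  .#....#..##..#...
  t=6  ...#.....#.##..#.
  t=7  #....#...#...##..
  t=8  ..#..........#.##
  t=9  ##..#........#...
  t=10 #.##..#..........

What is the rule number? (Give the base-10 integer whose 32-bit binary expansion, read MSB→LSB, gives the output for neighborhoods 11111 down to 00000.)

  [31] ##### => .  t=0,i=11
  [30] ####. => #  t=0,i=12
  [29] ###.# => .  t=1,i=2
  [28] ###.. => #  t=0,i=1
  [27] ##.## => #  t=1,i=11
  [26] ##.#. => .  t=1,i=3
  [25] ##..# => #  t=0,i=2
  [24] ##... => #  t=0,i=6
  [23] #.### => .  t=1,i=12
  [22] #.##. => .  t=2,i=0
  [21] #.#.# => .  t=1,i=4
  [20] #.#.. => .  t=1,i=6
  [19] #..## => .  t=0,i=3
  [18] #..#. => #  t=5,i=12
  [17] #...# => .  t=0,i=7
  [16] #.... => #  t=3,i=4
  [15] .#### => #  t=0,i=10
  [14] .###. => #  t=0,i=0
  [13] .##.# => #  t=1,i=10
  [12] .##.. => .  t=0,i=5
  [11] .#.## => .  t=2,i=16
  [10] .#.#. => #  t=1,i=5
  [9] .#..# => .  t=1,i=7
  [8] .#... => .  t=2,i=6
  [7] ..### => #  t=0,i=9
  [6] ..##. => #  t=0,i=4
  [5] ..#.# => #  t=4,i=9
  [4] ..#.. => .  t=2,i=5
  [3] ...## => .  t=0,i=8
  [2] ...#. => .  t=2,i=4
  [1] ....# => .  t=3,i=0
  [0] ..... => .  t=3,i=5
  bits 01011011000001011110010011100000 = 1527112928

1527112928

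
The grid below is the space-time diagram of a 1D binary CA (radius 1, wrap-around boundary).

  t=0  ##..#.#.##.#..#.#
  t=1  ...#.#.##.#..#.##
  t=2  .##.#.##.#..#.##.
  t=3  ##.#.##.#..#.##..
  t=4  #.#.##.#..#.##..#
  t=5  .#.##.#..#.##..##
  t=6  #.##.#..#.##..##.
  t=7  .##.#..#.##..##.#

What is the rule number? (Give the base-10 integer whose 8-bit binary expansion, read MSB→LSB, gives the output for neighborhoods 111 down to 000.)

43

  ###|.  b7=0 t=0,i=0
  ##.|.  b6=0 t=0,i=1
  #.#|#  b5=1 t=0,i=5
  #..|.  b4=0 t=0,i=2
  .##|#  b3=1 t=0,i=8
  .#.|.  b2=0 t=0,i=4
  ..#|#  b1=1 t=0,i=3
  ...|#  b0=1 t=1,i=1
  bits 00101011 = 43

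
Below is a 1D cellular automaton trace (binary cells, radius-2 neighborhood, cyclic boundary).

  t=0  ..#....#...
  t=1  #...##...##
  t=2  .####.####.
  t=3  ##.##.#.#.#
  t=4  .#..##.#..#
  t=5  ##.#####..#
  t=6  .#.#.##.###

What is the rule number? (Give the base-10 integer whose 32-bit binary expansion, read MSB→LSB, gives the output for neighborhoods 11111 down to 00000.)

  ##### -> #   bit 31 = 1  t=5,i=5
  ####. -> #   bit 30 = 1  t=2,i=3
  ###.# -> #   bit 29 = 1  t=2,i=4
  ###.. -> .   bit 28 = 0  t=1,i=0
  ##.## -> .   bit 27 = 0  t=2,i=5
  ##.#. -> #   bit 26 = 1  t=3,i=5
  ##..# -> #   bit 25 = 1  t=2,i=10
  ##... -> #   bit 24 = 1  t=1,i=1
  #.### -> #   bit 23 = 1  t=2,i=6
  #.##. -> .   bit 22 = 0  t=3,i=3
  #.#.# -> .   bit 21 = 0  t=3,i=6
  #.#.. -> #   bit 20 = 1  t=4,i=1
  #..## -> #   bit 19 = 1  t=2,i=0
  #..#. -> .   bit 18 = 0  t=4,i=9
  #...# -> #   bit 17 = 1  t=1,i=2
  #.... -> #   bit 16 = 1  t=0,i=4
  .#### -> .   bit 15 = 0  t=2,i=2
  .###. -> .   bit 14 = 0  t=1,i=10
  .##.# -> #   bit 13 = 1  t=3,i=4
  .##.. -> .   bit 12 = 0  t=1,i=5
  .#.## -> .   bit 11 = 0  t=3,i=9
  .#.#. -> #   bit 10 = 1  t=3,i=7
  .#..# -> .   bit 9 = 0  t=4,i=2
  .#... -> .   bit 8 = 0  t=0,i=3
  ..### -> #   bit 7 = 1  t=1,i=9
  ..##. -> #   bit 6 = 1  t=1,i=4
  ..#.# -> #   bit 5 = 1  t=4,i=10
  ..#.. -> .   bit 4 = 0  t=0,i=2
  ...## -> #   bit 3 = 1  t=1,i=3
  ...#. -> .   bit 2 = 0  t=0,i=1
  ....# -> #   bit 1 = 1  t=0,i=0
  ..... -> #   bit 0 = 1  t=0,i=10
  bits 11100111100110110010010011101011 = 3885704427

3885704427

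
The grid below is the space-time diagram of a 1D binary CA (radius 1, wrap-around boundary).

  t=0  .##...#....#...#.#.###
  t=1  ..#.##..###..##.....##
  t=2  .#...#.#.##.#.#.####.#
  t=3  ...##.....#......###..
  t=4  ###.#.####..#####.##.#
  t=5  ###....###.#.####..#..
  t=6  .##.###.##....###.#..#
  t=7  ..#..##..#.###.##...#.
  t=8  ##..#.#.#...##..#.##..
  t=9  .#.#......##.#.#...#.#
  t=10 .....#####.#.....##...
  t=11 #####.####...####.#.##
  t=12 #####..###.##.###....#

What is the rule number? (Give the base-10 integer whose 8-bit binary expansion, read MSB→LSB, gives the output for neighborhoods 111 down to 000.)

  nb ###: next=#  (t=0,i=20, bit7=1)
  nb ##.: next=#  (t=0,i=2, bit6=1)
  nb #.#: next=.  (t=0,i=0, bit5=0)
  nb #..: next=.  (t=0,i=3, bit4=0)
  nb .##: next=.  (t=0,i=1, bit3=0)
  nb .#.: next=.  (t=0,i=6, bit2=0)
  nb ..#: next=#  (t=0,i=5, bit1=1)
  nb ...: next=#  (t=0,i=4, bit0=1)
  bits 11000011 = 195

195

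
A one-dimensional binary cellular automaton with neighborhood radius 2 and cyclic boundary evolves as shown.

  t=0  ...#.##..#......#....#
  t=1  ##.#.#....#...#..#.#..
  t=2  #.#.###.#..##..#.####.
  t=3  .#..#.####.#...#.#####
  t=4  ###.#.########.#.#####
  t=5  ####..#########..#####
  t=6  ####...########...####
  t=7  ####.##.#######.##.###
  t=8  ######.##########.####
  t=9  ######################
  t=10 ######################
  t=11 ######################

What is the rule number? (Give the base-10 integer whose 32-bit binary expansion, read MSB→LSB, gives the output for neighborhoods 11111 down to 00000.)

  [31] ##### => #  t=3,i=19
  [30] ####. => #  t=2,i=19
  [29] ###.# => #  t=2,i=6
  [28] ###.. => #  t=5,i=3
  [27] ##.## => #  t=7,i=4
  [26] ##.#. => #  t=1,i=2
  [25] ##..# => .  t=0,i=7
  [24] ##... => .  t=6,i=4
  [23] #.### => #  t=2,i=4
  [22] #.##. => #  t=0,i=5
  [21] #.#.# => .  t=1,i=3
  [20] #.#.. => #  t=1,i=5
  [19] #..## => .  t=1,i=21
  [18] #..#. => .  t=0,i=8
  [17] #...# => #  t=0,i=1
  [16] #.... => .  t=0,i=11
  [15] .#### => #  t=2,i=18
  [14] .###. => .  t=2,i=5
  [13] .##.# => .  t=1,i=1
  [12] .##.. => .  t=0,i=6
  [11] .#.## => .  t=0,i=4
  [10] .#.#. => #  t=1,i=4
  [9] .#..# => #  t=1,i=15
  [8] .#... => #  t=0,i=0
  [7] ..### => .  t=5,i=6
  [6] ..##. => #  t=1,i=0
  [5] ..#.# => #  t=0,i=3
  [4] ..#.. => .  t=0,i=9
  [3] ...## => #  t=6,i=6
  [2] ...#. => .  t=0,i=2
  [1] ....# => #  t=0,i=14
  [0] ..... => .  t=0,i=12
  bits 11111100110100101000011101101010 = 4241655658

4241655658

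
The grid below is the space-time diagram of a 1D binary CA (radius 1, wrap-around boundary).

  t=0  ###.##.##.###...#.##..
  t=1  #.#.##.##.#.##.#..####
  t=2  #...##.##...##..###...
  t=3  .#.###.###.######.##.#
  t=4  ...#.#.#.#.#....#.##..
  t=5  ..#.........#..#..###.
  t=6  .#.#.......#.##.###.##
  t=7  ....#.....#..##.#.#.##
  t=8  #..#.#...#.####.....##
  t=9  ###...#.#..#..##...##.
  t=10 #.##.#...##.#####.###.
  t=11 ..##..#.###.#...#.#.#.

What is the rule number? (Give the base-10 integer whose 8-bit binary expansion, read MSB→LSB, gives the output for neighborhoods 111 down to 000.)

90

  ### -> .   bit 7 = 0  t=0,i=1
  ##. -> #   bit 6 = 1  t=0,i=2
  #.# -> .   bit 5 = 0  t=0,i=3
  #.. -> #   bit 4 = 1  t=0,i=13
  .## -> #   bit 3 = 1  t=0,i=0
  .#. -> .   bit 2 = 0  t=0,i=16
  ..# -> #   bit 1 = 1  t=0,i=15
  ... -> .   bit 0 = 0  t=0,i=14
  bits 01011010 = 90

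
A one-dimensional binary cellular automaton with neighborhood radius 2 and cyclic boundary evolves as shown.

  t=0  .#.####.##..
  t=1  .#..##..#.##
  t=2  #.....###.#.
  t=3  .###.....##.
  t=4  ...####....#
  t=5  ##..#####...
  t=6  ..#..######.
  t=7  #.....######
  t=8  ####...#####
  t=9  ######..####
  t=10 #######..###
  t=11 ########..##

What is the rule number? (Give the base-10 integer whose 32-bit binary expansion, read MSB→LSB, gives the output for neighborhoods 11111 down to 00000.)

  [31] ##### => #  t=5,i=6
  [30] ####. => #  t=0,i=5
  [29] ###.# => .  t=0,i=6
  [28] ###.. => #  t=3,i=3
  [27] ##.## => .  t=0,i=7
  [26] ##.#. => #  t=1,i=0
  [25] ##..# => #  t=1,i=6
  [24] ##... => #  t=0,i=10
  [23] #.### => .  t=0,i=3
  [22] #.##. => #  t=0,i=8
  [21] #.#.# => #  t=2,i=10
  [20] #.#.. => .  t=1,i=1
  [19] #..## => .  t=1,i=3
  [18] #..#. => #  t=1,i=7
  [17] #...# => #  t=0,i=11
  [16] #.... => #  t=2,i=2
  [15] .#### => #  t=0,i=4
  [14] .###. => .  t=2,i=7
  [13] .##.# => .  t=1,i=11
  [12] .##.. => .  t=0,i=9
  [11] .#.## => .  t=0,i=2
  [10] .#.#. => .  t=2,i=11
  [9] .#..# => .  t=1,i=2
  [8] .#... => #  t=2,i=1
  [7] ..### => .  t=2,i=6
  [6] ..##. => .  t=1,i=4
  [5] ..#.# => #  t=0,i=1
  [4] ..#.. => .  t=4,i=11
  [3] ...## => .  t=2,i=5
  [2] ...#. => .  t=0,i=0
  [1] ....# => .  t=2,i=4
  [0] ..... => #  t=2,i=3
  bits 11010111011001111000000100100001 = 3613884705

3613884705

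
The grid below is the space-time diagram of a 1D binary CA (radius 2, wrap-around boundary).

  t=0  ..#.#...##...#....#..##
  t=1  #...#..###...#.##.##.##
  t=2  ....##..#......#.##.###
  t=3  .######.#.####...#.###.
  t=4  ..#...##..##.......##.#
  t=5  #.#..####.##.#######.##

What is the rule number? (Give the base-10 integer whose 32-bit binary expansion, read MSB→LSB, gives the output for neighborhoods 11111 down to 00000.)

785502811

  ##### -> .   bit 31 = 0  t=3,i=3
  ####. -> .   bit 30 = 0  t=3,i=5
  ###.# -> #   bit 29 = 1  t=3,i=6
  ###.. -> .   bit 28 = 0  t=1,i=0
  ##.## -> #   bit 27 = 1  t=1,i=17
  ##.#. -> #   bit 26 = 1  t=3,i=7
  ##..# -> #   bit 25 = 1  t=0,i=0
  ##... -> .   bit 24 = 0  t=0,i=10
  #.### -> #   bit 23 = 1  t=1,i=21
  #.##. -> #   bit 22 = 1  t=1,i=15
  #.#.# -> .   bit 21 = 0  t=3,i=8
  #.#.. -> #   bit 20 = 1  t=0,i=4
  #..## -> .   bit 19 = 0  t=0,i=20
  #..#. -> .   bit 18 = 0  t=0,i=1
  #...# -> .   bit 17 = 0  t=0,i=6
  #.... -> #   bit 16 = 1  t=0,i=15
  .#### -> #   bit 15 = 1  t=3,i=2
  .###. -> #   bit 14 = 1  t=1,i=8
  .##.# -> .   bit 13 = 0  t=1,i=16
  .##.. -> #   bit 12 = 1  t=0,i=9
  .#.## -> .   bit 11 = 0  t=1,i=14
  .#.#. -> .   bit 10 = 0  t=0,i=3
  .#..# -> #   bit 9 = 1  t=0,i=19
  .#... -> .   bit 8 = 0  t=0,i=5
  ..### -> .   bit 7 = 0  t=1,i=7
  ..##. -> #   bit 6 = 1  t=0,i=8
  ..#.# -> .   bit 5 = 0  t=0,i=2
  ..#.. -> #   bit 4 = 1  t=0,i=13
  ...## -> #   bit 3 = 1  t=0,i=7
  ...#. -> .   bit 2 = 0  t=0,i=12
  ....# -> #   bit 1 = 1  t=0,i=16
  ..... -> #   bit 0 = 1  t=2,i=11
  bits 00101110110100011101001001011011 = 785502811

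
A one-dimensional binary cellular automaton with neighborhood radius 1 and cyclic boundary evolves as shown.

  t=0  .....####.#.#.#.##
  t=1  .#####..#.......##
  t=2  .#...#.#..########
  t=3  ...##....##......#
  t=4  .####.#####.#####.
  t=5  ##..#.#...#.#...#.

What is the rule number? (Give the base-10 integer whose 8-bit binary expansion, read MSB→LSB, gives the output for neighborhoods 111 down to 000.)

  ###|.  b7=0 t=0,i=6
  ##.|#  b6=1 t=0,i=8
  #.#|.  b5=0 t=0,i=9
  #..|.  b4=0 t=0,i=0
  .##|#  b3=1 t=0,i=5
  .#.|.  b2=0 t=0,i=10
  ..#|#  b1=1 t=0,i=4
  ...|#  b0=1 t=0,i=1
  bits 01001011 = 75

75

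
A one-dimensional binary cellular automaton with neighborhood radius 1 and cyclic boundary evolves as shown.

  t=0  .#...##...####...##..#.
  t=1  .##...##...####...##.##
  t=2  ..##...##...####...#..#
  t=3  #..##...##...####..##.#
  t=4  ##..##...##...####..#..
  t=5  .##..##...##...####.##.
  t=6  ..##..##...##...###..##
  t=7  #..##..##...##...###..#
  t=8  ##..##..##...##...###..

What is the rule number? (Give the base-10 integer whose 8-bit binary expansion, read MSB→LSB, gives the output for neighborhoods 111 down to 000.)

  ###|#  b7=1 t=0,i=11
  ##.|#  b6=1 t=0,i=6
  #.#|.  b5=0 t=1,i=0
  #..|#  b4=1 t=0,i=2
  .##|.  b3=0 t=0,i=5
  .#.|#  b2=1 t=0,i=1
  ..#|.  b1=0 t=0,i=0
  ...|.  b0=0 t=0,i=3
  bits 11010100 = 212

212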